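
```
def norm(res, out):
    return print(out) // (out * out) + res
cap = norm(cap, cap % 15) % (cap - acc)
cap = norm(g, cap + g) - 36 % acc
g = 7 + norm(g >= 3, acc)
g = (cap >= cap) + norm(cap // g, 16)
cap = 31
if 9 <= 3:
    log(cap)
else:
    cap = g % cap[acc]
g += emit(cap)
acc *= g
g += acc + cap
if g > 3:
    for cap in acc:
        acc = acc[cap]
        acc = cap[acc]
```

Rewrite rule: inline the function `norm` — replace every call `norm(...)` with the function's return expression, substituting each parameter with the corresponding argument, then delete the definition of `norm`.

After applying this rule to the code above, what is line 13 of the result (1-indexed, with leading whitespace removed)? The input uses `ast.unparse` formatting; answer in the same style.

Transformed code:
cap = (print(cap % 15) // (cap % 15 * (cap % 15)) + cap) % (cap - acc)
cap = print(cap + g) // ((cap + g) * (cap + g)) + g - 36 % acc
g = 7 + (print(acc) // (acc * acc) + (g >= 3))
g = (cap >= cap) + (print(16) // (16 * 16) + cap // g)
cap = 31
if 9 <= 3:
    log(cap)
else:
    cap = g % cap[acc]
g += emit(cap)
acc *= g
g += acc + cap
if g > 3:
    for cap in acc:
        acc = acc[cap]
        acc = cap[acc]

if g > 3:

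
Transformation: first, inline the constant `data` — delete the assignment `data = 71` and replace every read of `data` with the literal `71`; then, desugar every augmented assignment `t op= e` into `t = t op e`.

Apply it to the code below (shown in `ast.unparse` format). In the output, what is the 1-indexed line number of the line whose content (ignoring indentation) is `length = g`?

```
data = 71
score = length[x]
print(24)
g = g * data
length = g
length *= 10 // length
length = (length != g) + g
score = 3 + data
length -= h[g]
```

4

Transformed code:
score = length[x]
print(24)
g = g * 71
length = g
length = length * (10 // length)
length = (length != g) + g
score = 3 + 71
length = length - h[g]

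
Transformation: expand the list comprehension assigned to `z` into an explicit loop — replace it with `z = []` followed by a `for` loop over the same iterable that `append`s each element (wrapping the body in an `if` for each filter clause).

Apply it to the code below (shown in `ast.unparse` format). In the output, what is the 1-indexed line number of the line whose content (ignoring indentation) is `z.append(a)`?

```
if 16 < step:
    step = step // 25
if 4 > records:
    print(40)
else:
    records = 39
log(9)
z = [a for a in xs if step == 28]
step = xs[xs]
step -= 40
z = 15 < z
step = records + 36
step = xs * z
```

Transformed code:
if 16 < step:
    step = step // 25
if 4 > records:
    print(40)
else:
    records = 39
log(9)
z = []
for a in xs:
    if step == 28:
        z.append(a)
step = xs[xs]
step -= 40
z = 15 < z
step = records + 36
step = xs * z

11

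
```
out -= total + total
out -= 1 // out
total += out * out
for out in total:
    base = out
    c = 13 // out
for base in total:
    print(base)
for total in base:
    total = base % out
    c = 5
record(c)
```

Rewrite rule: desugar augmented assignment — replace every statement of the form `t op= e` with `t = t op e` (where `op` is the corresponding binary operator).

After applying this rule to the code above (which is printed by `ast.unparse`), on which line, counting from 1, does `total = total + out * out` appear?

3

Transformed code:
out = out - (total + total)
out = out - 1 // out
total = total + out * out
for out in total:
    base = out
    c = 13 // out
for base in total:
    print(base)
for total in base:
    total = base % out
    c = 5
record(c)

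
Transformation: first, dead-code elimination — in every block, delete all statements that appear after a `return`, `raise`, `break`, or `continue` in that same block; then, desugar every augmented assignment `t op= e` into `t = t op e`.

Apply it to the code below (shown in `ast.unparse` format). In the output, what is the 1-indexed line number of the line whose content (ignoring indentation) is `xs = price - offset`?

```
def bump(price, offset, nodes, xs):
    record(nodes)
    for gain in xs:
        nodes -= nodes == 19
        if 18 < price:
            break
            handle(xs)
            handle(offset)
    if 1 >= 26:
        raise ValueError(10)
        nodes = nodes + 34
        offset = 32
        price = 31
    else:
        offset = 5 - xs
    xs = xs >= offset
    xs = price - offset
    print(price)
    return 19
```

12

Transformed code:
def bump(price, offset, nodes, xs):
    record(nodes)
    for gain in xs:
        nodes = nodes - (nodes == 19)
        if 18 < price:
            break
    if 1 >= 26:
        raise ValueError(10)
    else:
        offset = 5 - xs
    xs = xs >= offset
    xs = price - offset
    print(price)
    return 19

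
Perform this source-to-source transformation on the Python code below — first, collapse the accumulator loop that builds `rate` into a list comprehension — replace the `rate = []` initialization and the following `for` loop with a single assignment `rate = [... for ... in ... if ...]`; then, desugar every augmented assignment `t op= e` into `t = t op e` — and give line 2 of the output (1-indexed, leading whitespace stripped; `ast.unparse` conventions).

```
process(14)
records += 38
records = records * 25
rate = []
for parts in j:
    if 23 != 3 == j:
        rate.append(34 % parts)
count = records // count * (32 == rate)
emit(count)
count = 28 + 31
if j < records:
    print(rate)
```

records = records + 38

Transformed code:
process(14)
records = records + 38
records = records * 25
rate = [34 % parts for parts in j if 23 != 3 == j]
count = records // count * (32 == rate)
emit(count)
count = 28 + 31
if j < records:
    print(rate)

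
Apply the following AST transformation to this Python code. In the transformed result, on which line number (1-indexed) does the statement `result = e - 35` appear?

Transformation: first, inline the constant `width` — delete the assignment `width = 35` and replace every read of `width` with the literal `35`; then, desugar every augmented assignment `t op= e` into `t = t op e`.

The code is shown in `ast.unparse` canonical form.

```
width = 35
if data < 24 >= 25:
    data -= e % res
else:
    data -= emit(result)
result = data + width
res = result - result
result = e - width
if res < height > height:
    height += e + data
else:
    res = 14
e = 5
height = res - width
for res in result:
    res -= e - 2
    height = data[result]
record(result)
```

Transformed code:
if data < 24 >= 25:
    data = data - e % res
else:
    data = data - emit(result)
result = data + 35
res = result - result
result = e - 35
if res < height > height:
    height = height + (e + data)
else:
    res = 14
e = 5
height = res - 35
for res in result:
    res = res - (e - 2)
    height = data[result]
record(result)

7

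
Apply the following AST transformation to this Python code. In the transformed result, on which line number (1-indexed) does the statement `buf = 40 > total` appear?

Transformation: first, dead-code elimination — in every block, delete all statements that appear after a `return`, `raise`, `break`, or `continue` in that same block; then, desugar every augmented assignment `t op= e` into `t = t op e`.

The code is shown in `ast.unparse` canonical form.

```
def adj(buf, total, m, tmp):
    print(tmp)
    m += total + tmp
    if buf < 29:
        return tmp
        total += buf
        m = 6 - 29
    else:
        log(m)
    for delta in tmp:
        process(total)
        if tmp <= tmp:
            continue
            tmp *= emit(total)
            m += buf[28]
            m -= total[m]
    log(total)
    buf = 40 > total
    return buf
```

13

Transformed code:
def adj(buf, total, m, tmp):
    print(tmp)
    m = m + (total + tmp)
    if buf < 29:
        return tmp
    else:
        log(m)
    for delta in tmp:
        process(total)
        if tmp <= tmp:
            continue
    log(total)
    buf = 40 > total
    return buf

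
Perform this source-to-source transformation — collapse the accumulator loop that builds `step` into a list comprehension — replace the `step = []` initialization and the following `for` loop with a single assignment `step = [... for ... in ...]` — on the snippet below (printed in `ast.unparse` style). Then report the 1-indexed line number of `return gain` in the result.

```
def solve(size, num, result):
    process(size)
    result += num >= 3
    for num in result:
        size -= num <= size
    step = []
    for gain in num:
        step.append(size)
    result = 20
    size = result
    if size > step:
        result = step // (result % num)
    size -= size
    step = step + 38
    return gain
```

13

Transformed code:
def solve(size, num, result):
    process(size)
    result += num >= 3
    for num in result:
        size -= num <= size
    step = [size for gain in num]
    result = 20
    size = result
    if size > step:
        result = step // (result % num)
    size -= size
    step = step + 38
    return gain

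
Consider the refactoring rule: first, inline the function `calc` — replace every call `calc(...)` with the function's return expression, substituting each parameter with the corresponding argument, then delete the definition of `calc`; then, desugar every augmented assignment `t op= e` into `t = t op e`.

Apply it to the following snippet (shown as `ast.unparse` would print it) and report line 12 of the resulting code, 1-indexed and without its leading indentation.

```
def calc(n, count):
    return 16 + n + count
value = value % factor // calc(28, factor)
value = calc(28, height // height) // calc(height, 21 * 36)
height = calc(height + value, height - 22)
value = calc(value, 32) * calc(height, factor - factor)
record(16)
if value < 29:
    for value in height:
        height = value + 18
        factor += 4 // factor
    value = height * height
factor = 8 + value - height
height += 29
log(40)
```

Transformed code:
value = value % factor // (16 + 28 + factor)
value = (16 + 28 + height // height) // (16 + height + 21 * 36)
height = 16 + (height + value) + (height - 22)
value = (16 + value + 32) * (16 + height + (factor - factor))
record(16)
if value < 29:
    for value in height:
        height = value + 18
        factor = factor + 4 // factor
    value = height * height
factor = 8 + value - height
height = height + 29
log(40)

height = height + 29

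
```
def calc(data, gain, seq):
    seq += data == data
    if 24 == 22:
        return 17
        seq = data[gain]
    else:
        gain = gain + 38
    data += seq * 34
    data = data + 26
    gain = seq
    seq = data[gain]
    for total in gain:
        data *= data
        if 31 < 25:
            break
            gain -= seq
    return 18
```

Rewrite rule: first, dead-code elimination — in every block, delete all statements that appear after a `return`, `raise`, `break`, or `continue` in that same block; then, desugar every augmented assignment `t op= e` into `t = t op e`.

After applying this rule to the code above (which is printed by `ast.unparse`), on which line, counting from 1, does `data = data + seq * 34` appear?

7

Transformed code:
def calc(data, gain, seq):
    seq = seq + (data == data)
    if 24 == 22:
        return 17
    else:
        gain = gain + 38
    data = data + seq * 34
    data = data + 26
    gain = seq
    seq = data[gain]
    for total in gain:
        data = data * data
        if 31 < 25:
            break
    return 18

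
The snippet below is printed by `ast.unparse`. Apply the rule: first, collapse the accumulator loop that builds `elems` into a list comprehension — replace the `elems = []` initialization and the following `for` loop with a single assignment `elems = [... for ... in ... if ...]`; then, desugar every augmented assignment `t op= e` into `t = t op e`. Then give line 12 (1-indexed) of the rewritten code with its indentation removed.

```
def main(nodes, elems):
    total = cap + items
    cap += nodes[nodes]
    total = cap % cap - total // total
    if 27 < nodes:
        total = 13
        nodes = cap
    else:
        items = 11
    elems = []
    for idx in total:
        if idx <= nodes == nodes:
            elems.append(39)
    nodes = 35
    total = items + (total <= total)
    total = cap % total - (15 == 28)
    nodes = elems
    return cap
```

Transformed code:
def main(nodes, elems):
    total = cap + items
    cap = cap + nodes[nodes]
    total = cap % cap - total // total
    if 27 < nodes:
        total = 13
        nodes = cap
    else:
        items = 11
    elems = [39 for idx in total if idx <= nodes == nodes]
    nodes = 35
    total = items + (total <= total)
    total = cap % total - (15 == 28)
    nodes = elems
    return cap

total = items + (total <= total)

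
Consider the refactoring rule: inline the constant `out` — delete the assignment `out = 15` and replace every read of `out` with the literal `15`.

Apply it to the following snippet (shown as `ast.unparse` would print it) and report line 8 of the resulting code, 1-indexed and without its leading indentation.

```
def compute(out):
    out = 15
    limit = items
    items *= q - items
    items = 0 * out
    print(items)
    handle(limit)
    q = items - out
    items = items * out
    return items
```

Transformed code:
def compute(out):
    limit = items
    items *= q - items
    items = 0 * 15
    print(items)
    handle(limit)
    q = items - 15
    items = items * 15
    return items

items = items * 15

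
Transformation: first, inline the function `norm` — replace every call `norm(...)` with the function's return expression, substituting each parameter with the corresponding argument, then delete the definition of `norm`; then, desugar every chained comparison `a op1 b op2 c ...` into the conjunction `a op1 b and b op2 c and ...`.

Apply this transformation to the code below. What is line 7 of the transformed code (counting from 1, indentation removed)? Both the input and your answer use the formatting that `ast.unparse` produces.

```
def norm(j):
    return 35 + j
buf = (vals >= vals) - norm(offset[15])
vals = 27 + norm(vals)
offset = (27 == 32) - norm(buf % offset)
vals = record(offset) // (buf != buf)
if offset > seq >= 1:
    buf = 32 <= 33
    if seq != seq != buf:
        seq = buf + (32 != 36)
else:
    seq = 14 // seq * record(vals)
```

Transformed code:
buf = (vals >= vals) - (35 + offset[15])
vals = 27 + (35 + vals)
offset = (27 == 32) - (35 + buf % offset)
vals = record(offset) // (buf != buf)
if offset > seq and seq >= 1:
    buf = 32 <= 33
    if seq != seq and seq != buf:
        seq = buf + (32 != 36)
else:
    seq = 14 // seq * record(vals)

if seq != seq and seq != buf:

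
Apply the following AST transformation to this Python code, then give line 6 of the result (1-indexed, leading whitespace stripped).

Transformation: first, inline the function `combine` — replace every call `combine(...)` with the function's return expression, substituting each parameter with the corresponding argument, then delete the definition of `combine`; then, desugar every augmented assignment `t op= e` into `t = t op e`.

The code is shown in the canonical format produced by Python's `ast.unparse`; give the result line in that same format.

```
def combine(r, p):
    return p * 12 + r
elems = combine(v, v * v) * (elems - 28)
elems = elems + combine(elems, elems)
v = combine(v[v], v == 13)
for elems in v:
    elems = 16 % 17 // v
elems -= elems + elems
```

elems = elems - (elems + elems)

Transformed code:
elems = (v * v * 12 + v) * (elems - 28)
elems = elems + (elems * 12 + elems)
v = (v == 13) * 12 + v[v]
for elems in v:
    elems = 16 % 17 // v
elems = elems - (elems + elems)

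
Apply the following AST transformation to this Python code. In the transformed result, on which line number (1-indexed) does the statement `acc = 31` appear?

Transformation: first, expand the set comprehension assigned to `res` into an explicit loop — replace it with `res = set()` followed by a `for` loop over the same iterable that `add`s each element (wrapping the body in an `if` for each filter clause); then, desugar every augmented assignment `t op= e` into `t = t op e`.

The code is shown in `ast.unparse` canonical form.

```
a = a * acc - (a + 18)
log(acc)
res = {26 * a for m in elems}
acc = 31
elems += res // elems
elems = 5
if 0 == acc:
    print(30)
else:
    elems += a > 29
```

Transformed code:
a = a * acc - (a + 18)
log(acc)
res = set()
for m in elems:
    res.add(26 * a)
acc = 31
elems = elems + res // elems
elems = 5
if 0 == acc:
    print(30)
else:
    elems = elems + (a > 29)

6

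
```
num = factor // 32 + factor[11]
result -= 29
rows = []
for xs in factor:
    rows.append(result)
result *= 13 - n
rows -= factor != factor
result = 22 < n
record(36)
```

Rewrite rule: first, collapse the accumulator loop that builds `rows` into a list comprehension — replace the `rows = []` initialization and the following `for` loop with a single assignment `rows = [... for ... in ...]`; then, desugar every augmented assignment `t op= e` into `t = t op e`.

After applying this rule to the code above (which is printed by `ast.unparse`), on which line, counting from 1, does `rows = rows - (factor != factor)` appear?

5

Transformed code:
num = factor // 32 + factor[11]
result = result - 29
rows = [result for xs in factor]
result = result * (13 - n)
rows = rows - (factor != factor)
result = 22 < n
record(36)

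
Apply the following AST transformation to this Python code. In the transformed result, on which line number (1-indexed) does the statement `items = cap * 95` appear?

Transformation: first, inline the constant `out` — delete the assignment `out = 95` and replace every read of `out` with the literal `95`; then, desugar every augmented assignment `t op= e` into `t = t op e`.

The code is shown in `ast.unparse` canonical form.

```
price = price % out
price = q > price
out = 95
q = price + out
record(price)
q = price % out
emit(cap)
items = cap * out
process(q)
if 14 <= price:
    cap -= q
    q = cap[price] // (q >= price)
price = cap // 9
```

Transformed code:
price = price % 95
price = q > price
q = price + 95
record(price)
q = price % 95
emit(cap)
items = cap * 95
process(q)
if 14 <= price:
    cap = cap - q
    q = cap[price] // (q >= price)
price = cap // 9

7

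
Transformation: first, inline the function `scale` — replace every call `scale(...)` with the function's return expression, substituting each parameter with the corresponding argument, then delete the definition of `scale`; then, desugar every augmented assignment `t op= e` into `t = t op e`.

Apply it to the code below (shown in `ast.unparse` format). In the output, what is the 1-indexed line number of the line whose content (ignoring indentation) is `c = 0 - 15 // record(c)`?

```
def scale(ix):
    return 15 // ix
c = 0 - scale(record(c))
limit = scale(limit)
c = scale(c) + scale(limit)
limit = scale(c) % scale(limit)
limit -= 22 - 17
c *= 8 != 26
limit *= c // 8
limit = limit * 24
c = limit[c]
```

Transformed code:
c = 0 - 15 // record(c)
limit = 15 // limit
c = 15 // c + 15 // limit
limit = 15 // c % (15 // limit)
limit = limit - (22 - 17)
c = c * (8 != 26)
limit = limit * (c // 8)
limit = limit * 24
c = limit[c]

1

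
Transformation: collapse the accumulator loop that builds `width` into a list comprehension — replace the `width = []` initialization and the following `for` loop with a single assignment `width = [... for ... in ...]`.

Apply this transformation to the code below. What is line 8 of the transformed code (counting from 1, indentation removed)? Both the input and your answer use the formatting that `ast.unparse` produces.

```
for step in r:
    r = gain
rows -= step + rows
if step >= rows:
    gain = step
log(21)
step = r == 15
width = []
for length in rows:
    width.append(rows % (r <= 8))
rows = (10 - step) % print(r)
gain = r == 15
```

width = [rows % (r <= 8) for length in rows]

Transformed code:
for step in r:
    r = gain
rows -= step + rows
if step >= rows:
    gain = step
log(21)
step = r == 15
width = [rows % (r <= 8) for length in rows]
rows = (10 - step) % print(r)
gain = r == 15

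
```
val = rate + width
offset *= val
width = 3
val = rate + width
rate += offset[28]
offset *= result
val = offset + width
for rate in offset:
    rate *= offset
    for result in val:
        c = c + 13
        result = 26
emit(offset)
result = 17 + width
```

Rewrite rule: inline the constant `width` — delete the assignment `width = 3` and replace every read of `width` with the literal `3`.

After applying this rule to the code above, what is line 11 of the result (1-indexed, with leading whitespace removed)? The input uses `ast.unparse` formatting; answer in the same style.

Transformed code:
val = rate + 3
offset *= val
val = rate + 3
rate += offset[28]
offset *= result
val = offset + 3
for rate in offset:
    rate *= offset
    for result in val:
        c = c + 13
        result = 26
emit(offset)
result = 17 + 3

result = 26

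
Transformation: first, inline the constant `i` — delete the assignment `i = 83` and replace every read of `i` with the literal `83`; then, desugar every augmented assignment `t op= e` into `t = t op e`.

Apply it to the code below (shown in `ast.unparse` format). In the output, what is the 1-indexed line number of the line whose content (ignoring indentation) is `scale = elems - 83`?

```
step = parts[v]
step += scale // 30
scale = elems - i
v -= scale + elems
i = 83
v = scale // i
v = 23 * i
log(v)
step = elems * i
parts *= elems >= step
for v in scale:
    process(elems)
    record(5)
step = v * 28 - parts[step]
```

Transformed code:
step = parts[v]
step = step + scale // 30
scale = elems - 83
v = v - (scale + elems)
v = scale // 83
v = 23 * 83
log(v)
step = elems * 83
parts = parts * (elems >= step)
for v in scale:
    process(elems)
    record(5)
step = v * 28 - parts[step]

3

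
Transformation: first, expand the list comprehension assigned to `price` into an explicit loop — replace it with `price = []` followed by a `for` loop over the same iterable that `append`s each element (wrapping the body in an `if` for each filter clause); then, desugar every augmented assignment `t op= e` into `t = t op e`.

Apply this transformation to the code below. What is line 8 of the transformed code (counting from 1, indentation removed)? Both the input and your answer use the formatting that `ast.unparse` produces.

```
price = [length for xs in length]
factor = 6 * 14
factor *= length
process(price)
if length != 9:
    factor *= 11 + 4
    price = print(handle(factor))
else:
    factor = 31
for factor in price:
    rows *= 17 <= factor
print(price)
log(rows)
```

factor = factor * (11 + 4)

Transformed code:
price = []
for xs in length:
    price.append(length)
factor = 6 * 14
factor = factor * length
process(price)
if length != 9:
    factor = factor * (11 + 4)
    price = print(handle(factor))
else:
    factor = 31
for factor in price:
    rows = rows * (17 <= factor)
print(price)
log(rows)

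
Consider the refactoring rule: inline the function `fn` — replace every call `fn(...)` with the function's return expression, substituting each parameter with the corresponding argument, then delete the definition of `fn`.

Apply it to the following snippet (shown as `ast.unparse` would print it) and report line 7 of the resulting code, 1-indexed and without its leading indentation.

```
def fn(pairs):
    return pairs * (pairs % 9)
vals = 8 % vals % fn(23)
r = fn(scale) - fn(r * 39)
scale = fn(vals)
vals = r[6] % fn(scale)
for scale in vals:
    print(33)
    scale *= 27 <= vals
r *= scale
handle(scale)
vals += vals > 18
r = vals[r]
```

Transformed code:
vals = 8 % vals % (23 * (23 % 9))
r = scale * (scale % 9) - r * 39 * (r * 39 % 9)
scale = vals * (vals % 9)
vals = r[6] % (scale * (scale % 9))
for scale in vals:
    print(33)
    scale *= 27 <= vals
r *= scale
handle(scale)
vals += vals > 18
r = vals[r]

scale *= 27 <= vals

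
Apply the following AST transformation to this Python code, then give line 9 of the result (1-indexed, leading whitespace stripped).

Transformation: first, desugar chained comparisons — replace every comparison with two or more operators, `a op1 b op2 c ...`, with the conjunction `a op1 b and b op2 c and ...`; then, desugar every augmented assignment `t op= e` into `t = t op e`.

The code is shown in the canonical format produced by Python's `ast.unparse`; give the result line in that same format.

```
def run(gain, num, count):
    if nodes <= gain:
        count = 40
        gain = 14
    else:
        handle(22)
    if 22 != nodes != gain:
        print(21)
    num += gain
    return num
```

Transformed code:
def run(gain, num, count):
    if nodes <= gain:
        count = 40
        gain = 14
    else:
        handle(22)
    if 22 != nodes and nodes != gain:
        print(21)
    num = num + gain
    return num

num = num + gain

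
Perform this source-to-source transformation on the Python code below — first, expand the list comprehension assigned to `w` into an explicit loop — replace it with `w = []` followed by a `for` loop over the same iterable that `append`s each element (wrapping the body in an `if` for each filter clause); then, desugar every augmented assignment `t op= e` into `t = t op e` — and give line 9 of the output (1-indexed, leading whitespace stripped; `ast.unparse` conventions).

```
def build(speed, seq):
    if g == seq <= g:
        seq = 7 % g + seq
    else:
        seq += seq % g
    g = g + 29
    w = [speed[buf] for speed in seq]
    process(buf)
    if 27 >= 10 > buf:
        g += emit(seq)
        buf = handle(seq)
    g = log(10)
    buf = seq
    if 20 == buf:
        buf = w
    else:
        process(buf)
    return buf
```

Transformed code:
def build(speed, seq):
    if g == seq <= g:
        seq = 7 % g + seq
    else:
        seq = seq + seq % g
    g = g + 29
    w = []
    for speed in seq:
        w.append(speed[buf])
    process(buf)
    if 27 >= 10 > buf:
        g = g + emit(seq)
        buf = handle(seq)
    g = log(10)
    buf = seq
    if 20 == buf:
        buf = w
    else:
        process(buf)
    return buf

w.append(speed[buf])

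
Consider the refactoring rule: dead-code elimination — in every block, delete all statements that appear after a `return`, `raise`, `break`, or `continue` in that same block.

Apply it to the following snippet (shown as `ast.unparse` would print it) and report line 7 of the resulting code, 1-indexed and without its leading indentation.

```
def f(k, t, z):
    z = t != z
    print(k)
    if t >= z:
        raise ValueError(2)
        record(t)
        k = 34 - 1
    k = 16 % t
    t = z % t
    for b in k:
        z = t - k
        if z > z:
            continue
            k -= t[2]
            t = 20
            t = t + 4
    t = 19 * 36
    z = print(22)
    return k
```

t = z % t

Transformed code:
def f(k, t, z):
    z = t != z
    print(k)
    if t >= z:
        raise ValueError(2)
    k = 16 % t
    t = z % t
    for b in k:
        z = t - k
        if z > z:
            continue
    t = 19 * 36
    z = print(22)
    return k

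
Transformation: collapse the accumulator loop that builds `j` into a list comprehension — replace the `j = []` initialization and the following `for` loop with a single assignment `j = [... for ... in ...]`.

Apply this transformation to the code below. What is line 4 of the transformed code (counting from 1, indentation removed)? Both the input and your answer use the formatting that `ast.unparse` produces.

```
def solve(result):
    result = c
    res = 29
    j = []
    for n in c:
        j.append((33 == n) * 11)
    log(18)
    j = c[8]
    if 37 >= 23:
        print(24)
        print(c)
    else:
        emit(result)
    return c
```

j = [(33 == n) * 11 for n in c]

Transformed code:
def solve(result):
    result = c
    res = 29
    j = [(33 == n) * 11 for n in c]
    log(18)
    j = c[8]
    if 37 >= 23:
        print(24)
        print(c)
    else:
        emit(result)
    return c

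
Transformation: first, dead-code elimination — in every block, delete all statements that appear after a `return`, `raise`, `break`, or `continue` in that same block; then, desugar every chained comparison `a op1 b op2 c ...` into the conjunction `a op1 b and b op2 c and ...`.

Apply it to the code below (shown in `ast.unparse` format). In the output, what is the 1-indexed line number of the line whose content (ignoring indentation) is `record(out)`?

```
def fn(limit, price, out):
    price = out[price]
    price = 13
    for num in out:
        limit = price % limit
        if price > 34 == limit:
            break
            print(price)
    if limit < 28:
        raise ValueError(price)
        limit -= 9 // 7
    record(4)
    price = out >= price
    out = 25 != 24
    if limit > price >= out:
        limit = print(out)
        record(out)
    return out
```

Transformed code:
def fn(limit, price, out):
    price = out[price]
    price = 13
    for num in out:
        limit = price % limit
        if price > 34 and 34 == limit:
            break
    if limit < 28:
        raise ValueError(price)
    record(4)
    price = out >= price
    out = 25 != 24
    if limit > price and price >= out:
        limit = print(out)
        record(out)
    return out

15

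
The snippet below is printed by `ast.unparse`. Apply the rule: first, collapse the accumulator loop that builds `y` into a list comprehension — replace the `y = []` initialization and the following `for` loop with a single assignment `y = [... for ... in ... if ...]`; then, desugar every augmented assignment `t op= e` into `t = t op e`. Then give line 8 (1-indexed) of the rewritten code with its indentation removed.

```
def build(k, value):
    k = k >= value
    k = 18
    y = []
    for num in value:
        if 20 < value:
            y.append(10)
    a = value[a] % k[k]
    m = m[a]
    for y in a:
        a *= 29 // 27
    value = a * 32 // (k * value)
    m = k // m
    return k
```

a = a * (29 // 27)

Transformed code:
def build(k, value):
    k = k >= value
    k = 18
    y = [10 for num in value if 20 < value]
    a = value[a] % k[k]
    m = m[a]
    for y in a:
        a = a * (29 // 27)
    value = a * 32 // (k * value)
    m = k // m
    return k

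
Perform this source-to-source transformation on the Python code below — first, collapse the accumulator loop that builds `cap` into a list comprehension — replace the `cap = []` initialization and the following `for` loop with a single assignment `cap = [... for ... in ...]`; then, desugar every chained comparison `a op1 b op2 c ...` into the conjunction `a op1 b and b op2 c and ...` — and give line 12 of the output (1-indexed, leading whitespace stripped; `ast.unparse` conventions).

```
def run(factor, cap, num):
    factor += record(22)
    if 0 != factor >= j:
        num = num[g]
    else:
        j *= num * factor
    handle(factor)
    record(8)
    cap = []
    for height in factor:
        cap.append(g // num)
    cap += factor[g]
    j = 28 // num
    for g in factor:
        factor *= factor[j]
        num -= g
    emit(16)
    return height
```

Transformed code:
def run(factor, cap, num):
    factor += record(22)
    if 0 != factor and factor >= j:
        num = num[g]
    else:
        j *= num * factor
    handle(factor)
    record(8)
    cap = [g // num for height in factor]
    cap += factor[g]
    j = 28 // num
    for g in factor:
        factor *= factor[j]
        num -= g
    emit(16)
    return height

for g in factor:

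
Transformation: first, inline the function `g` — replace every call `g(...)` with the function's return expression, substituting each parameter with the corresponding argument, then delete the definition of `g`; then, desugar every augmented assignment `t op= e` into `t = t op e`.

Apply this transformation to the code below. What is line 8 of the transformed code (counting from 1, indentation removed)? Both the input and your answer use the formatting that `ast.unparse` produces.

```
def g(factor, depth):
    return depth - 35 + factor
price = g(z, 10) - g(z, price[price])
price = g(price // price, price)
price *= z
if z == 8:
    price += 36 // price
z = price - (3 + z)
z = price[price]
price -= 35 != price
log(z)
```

Transformed code:
price = 10 - 35 + z - (price[price] - 35 + z)
price = price - 35 + price // price
price = price * z
if z == 8:
    price = price + 36 // price
z = price - (3 + z)
z = price[price]
price = price - (35 != price)
log(z)

price = price - (35 != price)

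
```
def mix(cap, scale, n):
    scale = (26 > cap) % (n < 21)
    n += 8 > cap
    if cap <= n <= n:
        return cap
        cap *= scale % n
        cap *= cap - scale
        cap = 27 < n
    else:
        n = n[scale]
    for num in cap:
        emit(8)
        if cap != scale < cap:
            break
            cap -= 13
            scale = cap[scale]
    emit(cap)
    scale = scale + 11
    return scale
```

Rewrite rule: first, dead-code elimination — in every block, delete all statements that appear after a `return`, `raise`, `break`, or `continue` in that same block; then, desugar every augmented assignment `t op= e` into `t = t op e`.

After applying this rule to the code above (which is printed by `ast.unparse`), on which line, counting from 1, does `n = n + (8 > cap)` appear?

Transformed code:
def mix(cap, scale, n):
    scale = (26 > cap) % (n < 21)
    n = n + (8 > cap)
    if cap <= n <= n:
        return cap
    else:
        n = n[scale]
    for num in cap:
        emit(8)
        if cap != scale < cap:
            break
    emit(cap)
    scale = scale + 11
    return scale

3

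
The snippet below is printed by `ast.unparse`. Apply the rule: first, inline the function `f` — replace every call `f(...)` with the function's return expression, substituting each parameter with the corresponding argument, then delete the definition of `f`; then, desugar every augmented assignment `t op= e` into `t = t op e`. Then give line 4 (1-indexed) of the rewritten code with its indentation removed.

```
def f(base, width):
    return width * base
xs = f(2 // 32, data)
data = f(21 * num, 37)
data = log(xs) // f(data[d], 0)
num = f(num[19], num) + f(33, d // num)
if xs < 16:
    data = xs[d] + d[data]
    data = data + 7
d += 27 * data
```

num = num * num[19] + d // num * 33

Transformed code:
xs = data * (2 // 32)
data = 37 * (21 * num)
data = log(xs) // (0 * data[d])
num = num * num[19] + d // num * 33
if xs < 16:
    data = xs[d] + d[data]
    data = data + 7
d = d + 27 * data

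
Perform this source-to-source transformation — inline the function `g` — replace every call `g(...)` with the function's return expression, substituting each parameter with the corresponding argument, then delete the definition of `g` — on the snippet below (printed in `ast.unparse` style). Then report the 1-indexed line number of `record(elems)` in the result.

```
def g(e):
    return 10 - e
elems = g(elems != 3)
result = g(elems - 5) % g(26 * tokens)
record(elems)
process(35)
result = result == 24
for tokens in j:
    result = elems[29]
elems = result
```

Transformed code:
elems = 10 - (elems != 3)
result = (10 - (elems - 5)) % (10 - 26 * tokens)
record(elems)
process(35)
result = result == 24
for tokens in j:
    result = elems[29]
elems = result

3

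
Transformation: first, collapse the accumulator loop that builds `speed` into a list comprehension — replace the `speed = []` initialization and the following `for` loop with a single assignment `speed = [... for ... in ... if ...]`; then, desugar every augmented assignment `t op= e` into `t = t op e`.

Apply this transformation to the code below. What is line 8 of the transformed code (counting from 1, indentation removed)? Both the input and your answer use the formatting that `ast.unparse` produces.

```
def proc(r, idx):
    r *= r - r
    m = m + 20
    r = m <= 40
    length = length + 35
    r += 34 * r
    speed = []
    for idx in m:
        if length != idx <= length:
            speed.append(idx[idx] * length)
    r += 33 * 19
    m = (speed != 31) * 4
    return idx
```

Transformed code:
def proc(r, idx):
    r = r * (r - r)
    m = m + 20
    r = m <= 40
    length = length + 35
    r = r + 34 * r
    speed = [idx[idx] * length for idx in m if length != idx <= length]
    r = r + 33 * 19
    m = (speed != 31) * 4
    return idx

r = r + 33 * 19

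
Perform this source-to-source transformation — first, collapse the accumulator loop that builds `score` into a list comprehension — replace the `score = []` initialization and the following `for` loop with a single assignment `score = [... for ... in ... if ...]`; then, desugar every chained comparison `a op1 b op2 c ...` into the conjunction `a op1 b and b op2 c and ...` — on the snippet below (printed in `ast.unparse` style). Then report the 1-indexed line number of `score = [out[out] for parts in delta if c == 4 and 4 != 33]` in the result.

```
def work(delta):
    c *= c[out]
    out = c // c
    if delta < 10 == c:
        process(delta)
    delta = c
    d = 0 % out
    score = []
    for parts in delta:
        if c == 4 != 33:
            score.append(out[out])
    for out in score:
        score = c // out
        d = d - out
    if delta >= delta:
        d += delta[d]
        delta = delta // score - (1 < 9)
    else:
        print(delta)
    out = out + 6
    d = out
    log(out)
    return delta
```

Transformed code:
def work(delta):
    c *= c[out]
    out = c // c
    if delta < 10 and 10 == c:
        process(delta)
    delta = c
    d = 0 % out
    score = [out[out] for parts in delta if c == 4 and 4 != 33]
    for out in score:
        score = c // out
        d = d - out
    if delta >= delta:
        d += delta[d]
        delta = delta // score - (1 < 9)
    else:
        print(delta)
    out = out + 6
    d = out
    log(out)
    return delta

8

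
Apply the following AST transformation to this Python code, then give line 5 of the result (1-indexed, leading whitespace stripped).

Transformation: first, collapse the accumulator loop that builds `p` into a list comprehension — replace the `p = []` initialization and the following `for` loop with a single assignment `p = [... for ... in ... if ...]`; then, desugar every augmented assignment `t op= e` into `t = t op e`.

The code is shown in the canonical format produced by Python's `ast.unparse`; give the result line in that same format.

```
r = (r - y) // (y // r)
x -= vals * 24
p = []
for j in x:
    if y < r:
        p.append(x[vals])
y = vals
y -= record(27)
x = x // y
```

y = y - record(27)

Transformed code:
r = (r - y) // (y // r)
x = x - vals * 24
p = [x[vals] for j in x if y < r]
y = vals
y = y - record(27)
x = x // y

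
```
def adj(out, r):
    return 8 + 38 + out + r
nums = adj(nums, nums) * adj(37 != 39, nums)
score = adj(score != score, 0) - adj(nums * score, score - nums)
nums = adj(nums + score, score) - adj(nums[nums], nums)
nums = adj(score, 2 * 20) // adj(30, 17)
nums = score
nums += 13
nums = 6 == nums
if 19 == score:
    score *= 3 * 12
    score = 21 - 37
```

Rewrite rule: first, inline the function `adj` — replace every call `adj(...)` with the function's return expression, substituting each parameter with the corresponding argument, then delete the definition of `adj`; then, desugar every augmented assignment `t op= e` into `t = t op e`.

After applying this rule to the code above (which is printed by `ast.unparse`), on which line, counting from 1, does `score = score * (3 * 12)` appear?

Transformed code:
nums = (8 + 38 + nums + nums) * (8 + 38 + (37 != 39) + nums)
score = 8 + 38 + (score != score) + 0 - (8 + 38 + nums * score + (score - nums))
nums = 8 + 38 + (nums + score) + score - (8 + 38 + nums[nums] + nums)
nums = (8 + 38 + score + 2 * 20) // (8 + 38 + 30 + 17)
nums = score
nums = nums + 13
nums = 6 == nums
if 19 == score:
    score = score * (3 * 12)
    score = 21 - 37

9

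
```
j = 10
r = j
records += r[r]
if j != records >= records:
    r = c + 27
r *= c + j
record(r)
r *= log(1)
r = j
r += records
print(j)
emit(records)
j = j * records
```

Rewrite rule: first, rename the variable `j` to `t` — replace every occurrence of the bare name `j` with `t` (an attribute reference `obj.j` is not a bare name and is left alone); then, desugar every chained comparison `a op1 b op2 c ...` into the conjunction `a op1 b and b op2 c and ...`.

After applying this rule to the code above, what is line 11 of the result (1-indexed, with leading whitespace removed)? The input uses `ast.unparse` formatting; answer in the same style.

Transformed code:
t = 10
r = t
records += r[r]
if t != records and records >= records:
    r = c + 27
r *= c + t
record(r)
r *= log(1)
r = t
r += records
print(t)
emit(records)
t = t * records

print(t)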